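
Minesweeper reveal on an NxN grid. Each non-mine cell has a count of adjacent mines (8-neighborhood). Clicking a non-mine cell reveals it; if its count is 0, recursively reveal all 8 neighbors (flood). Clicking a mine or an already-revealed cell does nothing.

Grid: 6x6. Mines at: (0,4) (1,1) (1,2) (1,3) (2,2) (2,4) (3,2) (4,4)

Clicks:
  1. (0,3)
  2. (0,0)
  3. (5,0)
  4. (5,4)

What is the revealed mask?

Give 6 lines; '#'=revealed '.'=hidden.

Click 1 (0,3) count=3: revealed 1 new [(0,3)] -> total=1
Click 2 (0,0) count=1: revealed 1 new [(0,0)] -> total=2
Click 3 (5,0) count=0: revealed 12 new [(2,0) (2,1) (3,0) (3,1) (4,0) (4,1) (4,2) (4,3) (5,0) (5,1) (5,2) (5,3)] -> total=14
Click 4 (5,4) count=1: revealed 1 new [(5,4)] -> total=15

Answer: #..#..
......
##....
##....
####..
#####.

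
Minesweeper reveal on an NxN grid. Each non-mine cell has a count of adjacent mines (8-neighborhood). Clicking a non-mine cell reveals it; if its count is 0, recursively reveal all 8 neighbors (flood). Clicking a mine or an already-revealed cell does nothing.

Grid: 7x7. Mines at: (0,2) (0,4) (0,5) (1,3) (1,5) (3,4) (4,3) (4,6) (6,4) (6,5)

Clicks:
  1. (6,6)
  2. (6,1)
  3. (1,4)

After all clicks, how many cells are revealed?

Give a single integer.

Answer: 24

Derivation:
Click 1 (6,6) count=1: revealed 1 new [(6,6)] -> total=1
Click 2 (6,1) count=0: revealed 22 new [(0,0) (0,1) (1,0) (1,1) (1,2) (2,0) (2,1) (2,2) (3,0) (3,1) (3,2) (4,0) (4,1) (4,2) (5,0) (5,1) (5,2) (5,3) (6,0) (6,1) (6,2) (6,3)] -> total=23
Click 3 (1,4) count=4: revealed 1 new [(1,4)] -> total=24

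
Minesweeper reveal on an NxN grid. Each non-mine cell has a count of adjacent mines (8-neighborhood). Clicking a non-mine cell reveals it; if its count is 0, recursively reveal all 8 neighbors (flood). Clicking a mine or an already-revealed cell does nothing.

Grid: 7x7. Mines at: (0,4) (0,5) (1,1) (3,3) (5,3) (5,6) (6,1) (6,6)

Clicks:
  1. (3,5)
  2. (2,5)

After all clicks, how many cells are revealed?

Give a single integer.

Click 1 (3,5) count=0: revealed 12 new [(1,4) (1,5) (1,6) (2,4) (2,5) (2,6) (3,4) (3,5) (3,6) (4,4) (4,5) (4,6)] -> total=12
Click 2 (2,5) count=0: revealed 0 new [(none)] -> total=12

Answer: 12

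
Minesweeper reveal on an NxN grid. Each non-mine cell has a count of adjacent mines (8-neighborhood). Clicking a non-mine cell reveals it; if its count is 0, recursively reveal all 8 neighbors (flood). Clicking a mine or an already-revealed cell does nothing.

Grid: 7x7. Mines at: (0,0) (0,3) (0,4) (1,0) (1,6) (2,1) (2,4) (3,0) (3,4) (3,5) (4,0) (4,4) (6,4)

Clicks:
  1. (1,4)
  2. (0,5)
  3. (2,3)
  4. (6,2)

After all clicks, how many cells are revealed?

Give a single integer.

Answer: 17

Derivation:
Click 1 (1,4) count=3: revealed 1 new [(1,4)] -> total=1
Click 2 (0,5) count=2: revealed 1 new [(0,5)] -> total=2
Click 3 (2,3) count=2: revealed 1 new [(2,3)] -> total=3
Click 4 (6,2) count=0: revealed 14 new [(3,1) (3,2) (3,3) (4,1) (4,2) (4,3) (5,0) (5,1) (5,2) (5,3) (6,0) (6,1) (6,2) (6,3)] -> total=17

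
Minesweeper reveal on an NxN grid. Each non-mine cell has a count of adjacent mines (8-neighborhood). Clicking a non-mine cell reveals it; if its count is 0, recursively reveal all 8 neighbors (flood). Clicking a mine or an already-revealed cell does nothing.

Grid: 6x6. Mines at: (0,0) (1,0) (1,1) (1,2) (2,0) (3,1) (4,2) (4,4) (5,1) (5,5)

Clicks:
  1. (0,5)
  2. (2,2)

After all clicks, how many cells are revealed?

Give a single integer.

Answer: 13

Derivation:
Click 1 (0,5) count=0: revealed 12 new [(0,3) (0,4) (0,5) (1,3) (1,4) (1,5) (2,3) (2,4) (2,5) (3,3) (3,4) (3,5)] -> total=12
Click 2 (2,2) count=3: revealed 1 new [(2,2)] -> total=13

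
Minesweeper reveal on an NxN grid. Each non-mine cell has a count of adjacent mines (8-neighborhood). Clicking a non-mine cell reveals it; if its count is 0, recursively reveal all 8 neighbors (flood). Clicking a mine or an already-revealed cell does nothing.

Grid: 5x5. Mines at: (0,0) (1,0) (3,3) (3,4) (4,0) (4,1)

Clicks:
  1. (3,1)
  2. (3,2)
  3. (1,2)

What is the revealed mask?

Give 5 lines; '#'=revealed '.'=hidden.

Answer: .####
.####
.####
.##..
.....

Derivation:
Click 1 (3,1) count=2: revealed 1 new [(3,1)] -> total=1
Click 2 (3,2) count=2: revealed 1 new [(3,2)] -> total=2
Click 3 (1,2) count=0: revealed 12 new [(0,1) (0,2) (0,3) (0,4) (1,1) (1,2) (1,3) (1,4) (2,1) (2,2) (2,3) (2,4)] -> total=14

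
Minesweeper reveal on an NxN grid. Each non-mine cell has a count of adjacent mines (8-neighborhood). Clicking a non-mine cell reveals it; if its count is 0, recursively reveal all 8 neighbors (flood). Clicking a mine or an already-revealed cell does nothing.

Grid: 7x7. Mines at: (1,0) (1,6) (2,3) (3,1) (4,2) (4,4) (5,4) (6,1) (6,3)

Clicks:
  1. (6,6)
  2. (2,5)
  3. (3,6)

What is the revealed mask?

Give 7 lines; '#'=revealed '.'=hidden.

Answer: .......
.......
.....##
.....##
.....##
.....##
.....##

Derivation:
Click 1 (6,6) count=0: revealed 10 new [(2,5) (2,6) (3,5) (3,6) (4,5) (4,6) (5,5) (5,6) (6,5) (6,6)] -> total=10
Click 2 (2,5) count=1: revealed 0 new [(none)] -> total=10
Click 3 (3,6) count=0: revealed 0 new [(none)] -> total=10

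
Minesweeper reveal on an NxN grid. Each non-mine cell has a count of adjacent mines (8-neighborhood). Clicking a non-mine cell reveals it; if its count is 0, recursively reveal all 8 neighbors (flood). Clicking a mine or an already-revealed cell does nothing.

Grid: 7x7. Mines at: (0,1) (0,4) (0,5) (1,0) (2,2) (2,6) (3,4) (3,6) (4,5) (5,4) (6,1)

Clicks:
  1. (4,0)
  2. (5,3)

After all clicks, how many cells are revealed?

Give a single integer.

Answer: 14

Derivation:
Click 1 (4,0) count=0: revealed 14 new [(2,0) (2,1) (3,0) (3,1) (3,2) (3,3) (4,0) (4,1) (4,2) (4,3) (5,0) (5,1) (5,2) (5,3)] -> total=14
Click 2 (5,3) count=1: revealed 0 new [(none)] -> total=14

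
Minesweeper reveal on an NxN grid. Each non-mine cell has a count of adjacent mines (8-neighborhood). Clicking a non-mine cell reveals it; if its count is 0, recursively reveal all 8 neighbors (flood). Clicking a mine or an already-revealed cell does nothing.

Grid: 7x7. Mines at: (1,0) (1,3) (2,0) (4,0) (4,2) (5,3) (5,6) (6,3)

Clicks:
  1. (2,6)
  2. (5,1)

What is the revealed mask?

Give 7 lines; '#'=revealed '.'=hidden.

Answer: ....###
....###
...####
...####
...####
.#.....
.......

Derivation:
Click 1 (2,6) count=0: revealed 18 new [(0,4) (0,5) (0,6) (1,4) (1,5) (1,6) (2,3) (2,4) (2,5) (2,6) (3,3) (3,4) (3,5) (3,6) (4,3) (4,4) (4,5) (4,6)] -> total=18
Click 2 (5,1) count=2: revealed 1 new [(5,1)] -> total=19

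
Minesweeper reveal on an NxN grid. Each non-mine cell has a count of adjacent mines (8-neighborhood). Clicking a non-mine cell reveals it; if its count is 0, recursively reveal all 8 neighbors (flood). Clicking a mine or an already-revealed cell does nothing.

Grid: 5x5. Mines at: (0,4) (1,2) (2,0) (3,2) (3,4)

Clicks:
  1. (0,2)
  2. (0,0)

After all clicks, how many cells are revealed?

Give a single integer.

Answer: 5

Derivation:
Click 1 (0,2) count=1: revealed 1 new [(0,2)] -> total=1
Click 2 (0,0) count=0: revealed 4 new [(0,0) (0,1) (1,0) (1,1)] -> total=5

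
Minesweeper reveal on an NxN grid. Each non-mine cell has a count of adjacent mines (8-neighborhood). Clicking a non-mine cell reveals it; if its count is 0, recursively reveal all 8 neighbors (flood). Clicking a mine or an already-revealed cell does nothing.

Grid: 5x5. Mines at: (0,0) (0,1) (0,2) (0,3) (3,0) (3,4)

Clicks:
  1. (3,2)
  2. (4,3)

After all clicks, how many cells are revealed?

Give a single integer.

Answer: 12

Derivation:
Click 1 (3,2) count=0: revealed 12 new [(1,1) (1,2) (1,3) (2,1) (2,2) (2,3) (3,1) (3,2) (3,3) (4,1) (4,2) (4,3)] -> total=12
Click 2 (4,3) count=1: revealed 0 new [(none)] -> total=12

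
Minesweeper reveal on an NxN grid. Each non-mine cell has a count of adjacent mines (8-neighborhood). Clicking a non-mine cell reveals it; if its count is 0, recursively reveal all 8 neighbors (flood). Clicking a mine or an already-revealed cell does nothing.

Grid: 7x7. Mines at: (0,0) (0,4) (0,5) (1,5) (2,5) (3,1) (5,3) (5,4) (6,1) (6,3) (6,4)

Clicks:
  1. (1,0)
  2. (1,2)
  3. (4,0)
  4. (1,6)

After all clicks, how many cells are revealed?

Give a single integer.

Answer: 20

Derivation:
Click 1 (1,0) count=1: revealed 1 new [(1,0)] -> total=1
Click 2 (1,2) count=0: revealed 17 new [(0,1) (0,2) (0,3) (1,1) (1,2) (1,3) (1,4) (2,1) (2,2) (2,3) (2,4) (3,2) (3,3) (3,4) (4,2) (4,3) (4,4)] -> total=18
Click 3 (4,0) count=1: revealed 1 new [(4,0)] -> total=19
Click 4 (1,6) count=3: revealed 1 new [(1,6)] -> total=20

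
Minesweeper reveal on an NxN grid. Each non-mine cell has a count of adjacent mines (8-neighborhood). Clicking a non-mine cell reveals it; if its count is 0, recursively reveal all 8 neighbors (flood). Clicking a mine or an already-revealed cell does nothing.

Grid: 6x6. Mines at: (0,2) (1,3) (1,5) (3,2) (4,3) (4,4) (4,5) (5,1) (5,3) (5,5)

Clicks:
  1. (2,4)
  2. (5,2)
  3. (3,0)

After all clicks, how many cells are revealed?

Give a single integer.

Answer: 12

Derivation:
Click 1 (2,4) count=2: revealed 1 new [(2,4)] -> total=1
Click 2 (5,2) count=3: revealed 1 new [(5,2)] -> total=2
Click 3 (3,0) count=0: revealed 10 new [(0,0) (0,1) (1,0) (1,1) (2,0) (2,1) (3,0) (3,1) (4,0) (4,1)] -> total=12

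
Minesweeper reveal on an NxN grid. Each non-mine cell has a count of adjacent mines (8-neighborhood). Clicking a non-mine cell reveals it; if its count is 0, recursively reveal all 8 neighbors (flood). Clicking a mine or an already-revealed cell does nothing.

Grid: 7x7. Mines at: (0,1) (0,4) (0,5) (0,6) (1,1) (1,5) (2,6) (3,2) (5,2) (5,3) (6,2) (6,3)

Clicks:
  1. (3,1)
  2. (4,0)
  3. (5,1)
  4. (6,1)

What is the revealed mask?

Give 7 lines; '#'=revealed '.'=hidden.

Click 1 (3,1) count=1: revealed 1 new [(3,1)] -> total=1
Click 2 (4,0) count=0: revealed 9 new [(2,0) (2,1) (3,0) (4,0) (4,1) (5,0) (5,1) (6,0) (6,1)] -> total=10
Click 3 (5,1) count=2: revealed 0 new [(none)] -> total=10
Click 4 (6,1) count=2: revealed 0 new [(none)] -> total=10

Answer: .......
.......
##.....
##.....
##.....
##.....
##.....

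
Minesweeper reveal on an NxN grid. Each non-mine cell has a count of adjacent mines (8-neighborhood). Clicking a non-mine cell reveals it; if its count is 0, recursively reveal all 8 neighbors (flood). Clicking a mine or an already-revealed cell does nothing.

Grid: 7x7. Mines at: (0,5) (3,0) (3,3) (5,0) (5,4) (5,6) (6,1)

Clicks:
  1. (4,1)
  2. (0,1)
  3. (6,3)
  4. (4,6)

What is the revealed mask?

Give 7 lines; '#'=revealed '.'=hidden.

Click 1 (4,1) count=2: revealed 1 new [(4,1)] -> total=1
Click 2 (0,1) count=0: revealed 15 new [(0,0) (0,1) (0,2) (0,3) (0,4) (1,0) (1,1) (1,2) (1,3) (1,4) (2,0) (2,1) (2,2) (2,3) (2,4)] -> total=16
Click 3 (6,3) count=1: revealed 1 new [(6,3)] -> total=17
Click 4 (4,6) count=1: revealed 1 new [(4,6)] -> total=18

Answer: #####..
#####..
#####..
.......
.#....#
.......
...#...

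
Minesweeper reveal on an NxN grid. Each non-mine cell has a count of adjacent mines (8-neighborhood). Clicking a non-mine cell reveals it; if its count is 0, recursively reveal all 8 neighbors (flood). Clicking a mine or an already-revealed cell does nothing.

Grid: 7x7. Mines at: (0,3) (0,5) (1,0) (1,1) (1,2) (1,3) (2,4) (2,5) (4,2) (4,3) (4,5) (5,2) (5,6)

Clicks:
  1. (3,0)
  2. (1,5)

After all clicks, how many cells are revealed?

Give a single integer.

Answer: 11

Derivation:
Click 1 (3,0) count=0: revealed 10 new [(2,0) (2,1) (3,0) (3,1) (4,0) (4,1) (5,0) (5,1) (6,0) (6,1)] -> total=10
Click 2 (1,5) count=3: revealed 1 new [(1,5)] -> total=11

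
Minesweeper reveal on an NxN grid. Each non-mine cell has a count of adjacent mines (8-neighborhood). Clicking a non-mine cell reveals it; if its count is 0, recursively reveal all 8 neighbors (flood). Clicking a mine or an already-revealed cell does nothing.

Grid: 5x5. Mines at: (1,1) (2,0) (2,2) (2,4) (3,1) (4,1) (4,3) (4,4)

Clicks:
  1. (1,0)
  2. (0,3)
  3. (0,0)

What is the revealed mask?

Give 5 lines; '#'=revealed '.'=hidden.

Answer: #.###
#.###
.....
.....
.....

Derivation:
Click 1 (1,0) count=2: revealed 1 new [(1,0)] -> total=1
Click 2 (0,3) count=0: revealed 6 new [(0,2) (0,3) (0,4) (1,2) (1,3) (1,4)] -> total=7
Click 3 (0,0) count=1: revealed 1 new [(0,0)] -> total=8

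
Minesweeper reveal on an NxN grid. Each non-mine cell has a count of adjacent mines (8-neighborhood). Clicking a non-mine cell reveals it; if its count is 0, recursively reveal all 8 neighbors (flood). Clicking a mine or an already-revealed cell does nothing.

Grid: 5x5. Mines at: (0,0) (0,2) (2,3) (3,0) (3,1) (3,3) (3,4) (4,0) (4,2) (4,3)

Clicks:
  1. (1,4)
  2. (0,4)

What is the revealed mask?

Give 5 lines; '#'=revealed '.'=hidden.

Answer: ...##
...##
.....
.....
.....

Derivation:
Click 1 (1,4) count=1: revealed 1 new [(1,4)] -> total=1
Click 2 (0,4) count=0: revealed 3 new [(0,3) (0,4) (1,3)] -> total=4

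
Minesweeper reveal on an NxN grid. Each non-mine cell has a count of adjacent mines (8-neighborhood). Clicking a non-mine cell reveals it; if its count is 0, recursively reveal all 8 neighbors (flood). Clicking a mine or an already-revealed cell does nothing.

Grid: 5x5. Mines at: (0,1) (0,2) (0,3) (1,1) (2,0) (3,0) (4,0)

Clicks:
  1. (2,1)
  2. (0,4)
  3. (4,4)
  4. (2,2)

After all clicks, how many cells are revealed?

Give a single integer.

Click 1 (2,1) count=3: revealed 1 new [(2,1)] -> total=1
Click 2 (0,4) count=1: revealed 1 new [(0,4)] -> total=2
Click 3 (4,4) count=0: revealed 14 new [(1,2) (1,3) (1,4) (2,2) (2,3) (2,4) (3,1) (3,2) (3,3) (3,4) (4,1) (4,2) (4,3) (4,4)] -> total=16
Click 4 (2,2) count=1: revealed 0 new [(none)] -> total=16

Answer: 16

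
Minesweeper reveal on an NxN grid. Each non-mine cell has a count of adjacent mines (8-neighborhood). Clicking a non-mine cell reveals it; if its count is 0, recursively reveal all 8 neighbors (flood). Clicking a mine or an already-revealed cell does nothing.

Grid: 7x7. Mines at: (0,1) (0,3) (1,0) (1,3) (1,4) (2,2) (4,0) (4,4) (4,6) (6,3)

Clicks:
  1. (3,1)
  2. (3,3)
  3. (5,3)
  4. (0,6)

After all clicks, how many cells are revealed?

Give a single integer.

Answer: 11

Derivation:
Click 1 (3,1) count=2: revealed 1 new [(3,1)] -> total=1
Click 2 (3,3) count=2: revealed 1 new [(3,3)] -> total=2
Click 3 (5,3) count=2: revealed 1 new [(5,3)] -> total=3
Click 4 (0,6) count=0: revealed 8 new [(0,5) (0,6) (1,5) (1,6) (2,5) (2,6) (3,5) (3,6)] -> total=11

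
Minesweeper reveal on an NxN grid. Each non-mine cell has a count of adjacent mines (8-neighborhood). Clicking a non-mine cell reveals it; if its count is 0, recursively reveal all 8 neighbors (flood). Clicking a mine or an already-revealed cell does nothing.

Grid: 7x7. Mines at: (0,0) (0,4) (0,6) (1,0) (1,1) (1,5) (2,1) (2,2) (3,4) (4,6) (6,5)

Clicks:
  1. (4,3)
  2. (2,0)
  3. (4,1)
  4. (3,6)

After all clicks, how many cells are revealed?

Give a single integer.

Click 1 (4,3) count=1: revealed 1 new [(4,3)] -> total=1
Click 2 (2,0) count=3: revealed 1 new [(2,0)] -> total=2
Click 3 (4,1) count=0: revealed 18 new [(3,0) (3,1) (3,2) (3,3) (4,0) (4,1) (4,2) (4,4) (5,0) (5,1) (5,2) (5,3) (5,4) (6,0) (6,1) (6,2) (6,3) (6,4)] -> total=20
Click 4 (3,6) count=1: revealed 1 new [(3,6)] -> total=21

Answer: 21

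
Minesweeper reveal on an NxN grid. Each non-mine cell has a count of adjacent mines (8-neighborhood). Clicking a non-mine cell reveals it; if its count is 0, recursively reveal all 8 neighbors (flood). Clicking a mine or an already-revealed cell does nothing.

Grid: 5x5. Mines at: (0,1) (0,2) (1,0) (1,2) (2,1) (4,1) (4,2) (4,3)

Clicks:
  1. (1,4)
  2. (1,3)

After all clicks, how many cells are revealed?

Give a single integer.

Answer: 8

Derivation:
Click 1 (1,4) count=0: revealed 8 new [(0,3) (0,4) (1,3) (1,4) (2,3) (2,4) (3,3) (3,4)] -> total=8
Click 2 (1,3) count=2: revealed 0 new [(none)] -> total=8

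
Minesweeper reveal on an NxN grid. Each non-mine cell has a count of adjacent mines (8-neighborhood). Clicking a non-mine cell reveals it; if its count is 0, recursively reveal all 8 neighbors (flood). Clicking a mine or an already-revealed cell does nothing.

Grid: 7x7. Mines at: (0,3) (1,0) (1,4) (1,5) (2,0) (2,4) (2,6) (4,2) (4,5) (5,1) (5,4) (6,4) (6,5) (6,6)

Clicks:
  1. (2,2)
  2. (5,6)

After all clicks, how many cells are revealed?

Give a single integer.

Click 1 (2,2) count=0: revealed 9 new [(1,1) (1,2) (1,3) (2,1) (2,2) (2,3) (3,1) (3,2) (3,3)] -> total=9
Click 2 (5,6) count=3: revealed 1 new [(5,6)] -> total=10

Answer: 10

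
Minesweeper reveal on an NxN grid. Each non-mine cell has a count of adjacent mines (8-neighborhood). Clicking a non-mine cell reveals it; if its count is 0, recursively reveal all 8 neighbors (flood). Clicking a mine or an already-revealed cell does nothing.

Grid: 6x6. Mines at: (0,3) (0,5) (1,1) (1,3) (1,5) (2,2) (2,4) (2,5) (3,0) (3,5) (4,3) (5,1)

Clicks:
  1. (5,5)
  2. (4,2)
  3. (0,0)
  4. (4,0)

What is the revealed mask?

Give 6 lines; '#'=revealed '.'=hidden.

Click 1 (5,5) count=0: revealed 4 new [(4,4) (4,5) (5,4) (5,5)] -> total=4
Click 2 (4,2) count=2: revealed 1 new [(4,2)] -> total=5
Click 3 (0,0) count=1: revealed 1 new [(0,0)] -> total=6
Click 4 (4,0) count=2: revealed 1 new [(4,0)] -> total=7

Answer: #.....
......
......
......
#.#.##
....##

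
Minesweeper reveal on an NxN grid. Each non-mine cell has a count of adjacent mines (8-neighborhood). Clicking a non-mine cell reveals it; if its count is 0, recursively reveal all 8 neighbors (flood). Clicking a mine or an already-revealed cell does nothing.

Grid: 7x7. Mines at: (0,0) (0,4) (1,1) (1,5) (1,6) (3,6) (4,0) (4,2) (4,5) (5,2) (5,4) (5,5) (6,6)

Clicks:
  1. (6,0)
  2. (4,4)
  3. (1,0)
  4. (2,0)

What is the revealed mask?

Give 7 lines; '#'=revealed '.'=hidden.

Click 1 (6,0) count=0: revealed 4 new [(5,0) (5,1) (6,0) (6,1)] -> total=4
Click 2 (4,4) count=3: revealed 1 new [(4,4)] -> total=5
Click 3 (1,0) count=2: revealed 1 new [(1,0)] -> total=6
Click 4 (2,0) count=1: revealed 1 new [(2,0)] -> total=7

Answer: .......
#......
#......
.......
....#..
##.....
##.....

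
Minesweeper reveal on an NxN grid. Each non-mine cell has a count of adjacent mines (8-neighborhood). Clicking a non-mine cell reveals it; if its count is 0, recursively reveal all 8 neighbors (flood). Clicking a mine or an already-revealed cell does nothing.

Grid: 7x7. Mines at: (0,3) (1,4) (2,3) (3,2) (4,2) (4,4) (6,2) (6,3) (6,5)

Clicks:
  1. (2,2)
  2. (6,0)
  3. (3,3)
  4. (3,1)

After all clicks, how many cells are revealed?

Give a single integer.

Answer: 18

Derivation:
Click 1 (2,2) count=2: revealed 1 new [(2,2)] -> total=1
Click 2 (6,0) count=0: revealed 16 new [(0,0) (0,1) (0,2) (1,0) (1,1) (1,2) (2,0) (2,1) (3,0) (3,1) (4,0) (4,1) (5,0) (5,1) (6,0) (6,1)] -> total=17
Click 3 (3,3) count=4: revealed 1 new [(3,3)] -> total=18
Click 4 (3,1) count=2: revealed 0 new [(none)] -> total=18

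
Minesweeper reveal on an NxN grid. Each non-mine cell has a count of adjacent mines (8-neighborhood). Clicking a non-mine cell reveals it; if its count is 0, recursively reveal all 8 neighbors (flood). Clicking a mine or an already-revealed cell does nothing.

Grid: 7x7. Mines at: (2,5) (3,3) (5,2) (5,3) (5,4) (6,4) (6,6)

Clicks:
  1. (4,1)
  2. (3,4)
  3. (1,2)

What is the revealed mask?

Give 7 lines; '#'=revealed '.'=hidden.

Answer: #######
#######
#####..
###.#..
###....
##.....
##.....

Derivation:
Click 1 (4,1) count=1: revealed 1 new [(4,1)] -> total=1
Click 2 (3,4) count=2: revealed 1 new [(3,4)] -> total=2
Click 3 (1,2) count=0: revealed 28 new [(0,0) (0,1) (0,2) (0,3) (0,4) (0,5) (0,6) (1,0) (1,1) (1,2) (1,3) (1,4) (1,5) (1,6) (2,0) (2,1) (2,2) (2,3) (2,4) (3,0) (3,1) (3,2) (4,0) (4,2) (5,0) (5,1) (6,0) (6,1)] -> total=30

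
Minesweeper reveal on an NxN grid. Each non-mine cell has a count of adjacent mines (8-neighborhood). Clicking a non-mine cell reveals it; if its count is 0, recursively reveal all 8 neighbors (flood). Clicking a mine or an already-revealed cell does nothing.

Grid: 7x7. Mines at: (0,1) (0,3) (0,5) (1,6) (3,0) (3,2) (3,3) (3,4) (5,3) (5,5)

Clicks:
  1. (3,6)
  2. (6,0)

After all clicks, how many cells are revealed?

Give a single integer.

Click 1 (3,6) count=0: revealed 6 new [(2,5) (2,6) (3,5) (3,6) (4,5) (4,6)] -> total=6
Click 2 (6,0) count=0: revealed 9 new [(4,0) (4,1) (4,2) (5,0) (5,1) (5,2) (6,0) (6,1) (6,2)] -> total=15

Answer: 15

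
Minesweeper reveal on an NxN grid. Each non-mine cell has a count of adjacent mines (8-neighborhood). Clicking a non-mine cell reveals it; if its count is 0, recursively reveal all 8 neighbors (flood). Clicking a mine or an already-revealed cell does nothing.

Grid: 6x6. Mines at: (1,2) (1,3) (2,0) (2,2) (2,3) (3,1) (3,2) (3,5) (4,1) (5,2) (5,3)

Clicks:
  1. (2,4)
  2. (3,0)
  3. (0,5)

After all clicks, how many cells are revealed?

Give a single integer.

Click 1 (2,4) count=3: revealed 1 new [(2,4)] -> total=1
Click 2 (3,0) count=3: revealed 1 new [(3,0)] -> total=2
Click 3 (0,5) count=0: revealed 5 new [(0,4) (0,5) (1,4) (1,5) (2,5)] -> total=7

Answer: 7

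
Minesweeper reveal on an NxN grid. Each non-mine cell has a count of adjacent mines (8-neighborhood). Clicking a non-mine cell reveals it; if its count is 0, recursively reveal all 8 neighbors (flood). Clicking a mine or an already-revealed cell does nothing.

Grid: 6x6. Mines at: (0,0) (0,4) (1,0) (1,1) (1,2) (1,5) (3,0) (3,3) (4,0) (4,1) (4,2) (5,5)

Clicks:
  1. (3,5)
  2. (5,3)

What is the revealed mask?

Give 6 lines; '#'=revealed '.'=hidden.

Answer: ......
......
....##
....##
....##
...#..

Derivation:
Click 1 (3,5) count=0: revealed 6 new [(2,4) (2,5) (3,4) (3,5) (4,4) (4,5)] -> total=6
Click 2 (5,3) count=1: revealed 1 new [(5,3)] -> total=7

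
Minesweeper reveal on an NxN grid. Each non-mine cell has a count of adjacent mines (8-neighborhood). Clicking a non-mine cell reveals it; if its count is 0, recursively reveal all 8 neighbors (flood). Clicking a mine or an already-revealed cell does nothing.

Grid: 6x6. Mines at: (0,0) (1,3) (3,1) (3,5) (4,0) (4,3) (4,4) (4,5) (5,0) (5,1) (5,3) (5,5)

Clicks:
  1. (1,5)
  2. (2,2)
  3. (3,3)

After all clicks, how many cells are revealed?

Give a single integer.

Answer: 8

Derivation:
Click 1 (1,5) count=0: revealed 6 new [(0,4) (0,5) (1,4) (1,5) (2,4) (2,5)] -> total=6
Click 2 (2,2) count=2: revealed 1 new [(2,2)] -> total=7
Click 3 (3,3) count=2: revealed 1 new [(3,3)] -> total=8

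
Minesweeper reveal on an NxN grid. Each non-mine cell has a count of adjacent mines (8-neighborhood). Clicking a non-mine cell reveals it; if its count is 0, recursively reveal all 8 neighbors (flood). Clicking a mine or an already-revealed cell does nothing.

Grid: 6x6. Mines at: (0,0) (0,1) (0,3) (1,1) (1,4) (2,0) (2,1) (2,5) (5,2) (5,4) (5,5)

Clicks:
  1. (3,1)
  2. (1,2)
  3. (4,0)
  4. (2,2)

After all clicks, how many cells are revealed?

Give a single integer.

Click 1 (3,1) count=2: revealed 1 new [(3,1)] -> total=1
Click 2 (1,2) count=4: revealed 1 new [(1,2)] -> total=2
Click 3 (4,0) count=0: revealed 5 new [(3,0) (4,0) (4,1) (5,0) (5,1)] -> total=7
Click 4 (2,2) count=2: revealed 1 new [(2,2)] -> total=8

Answer: 8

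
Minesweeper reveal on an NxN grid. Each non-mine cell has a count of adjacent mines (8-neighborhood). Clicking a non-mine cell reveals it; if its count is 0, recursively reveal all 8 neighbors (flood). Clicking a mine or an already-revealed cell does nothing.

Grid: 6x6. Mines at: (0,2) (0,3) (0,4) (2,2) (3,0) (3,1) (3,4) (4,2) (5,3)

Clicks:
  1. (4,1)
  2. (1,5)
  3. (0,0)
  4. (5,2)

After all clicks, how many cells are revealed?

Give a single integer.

Click 1 (4,1) count=3: revealed 1 new [(4,1)] -> total=1
Click 2 (1,5) count=1: revealed 1 new [(1,5)] -> total=2
Click 3 (0,0) count=0: revealed 6 new [(0,0) (0,1) (1,0) (1,1) (2,0) (2,1)] -> total=8
Click 4 (5,2) count=2: revealed 1 new [(5,2)] -> total=9

Answer: 9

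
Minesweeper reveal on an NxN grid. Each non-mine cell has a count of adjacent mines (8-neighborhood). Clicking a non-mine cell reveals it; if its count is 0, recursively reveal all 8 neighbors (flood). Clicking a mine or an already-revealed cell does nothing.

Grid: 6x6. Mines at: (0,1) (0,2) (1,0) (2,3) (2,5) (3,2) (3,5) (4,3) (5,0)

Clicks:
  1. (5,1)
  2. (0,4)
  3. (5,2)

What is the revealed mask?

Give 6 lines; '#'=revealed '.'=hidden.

Answer: ...###
...###
......
......
......
.##...

Derivation:
Click 1 (5,1) count=1: revealed 1 new [(5,1)] -> total=1
Click 2 (0,4) count=0: revealed 6 new [(0,3) (0,4) (0,5) (1,3) (1,4) (1,5)] -> total=7
Click 3 (5,2) count=1: revealed 1 new [(5,2)] -> total=8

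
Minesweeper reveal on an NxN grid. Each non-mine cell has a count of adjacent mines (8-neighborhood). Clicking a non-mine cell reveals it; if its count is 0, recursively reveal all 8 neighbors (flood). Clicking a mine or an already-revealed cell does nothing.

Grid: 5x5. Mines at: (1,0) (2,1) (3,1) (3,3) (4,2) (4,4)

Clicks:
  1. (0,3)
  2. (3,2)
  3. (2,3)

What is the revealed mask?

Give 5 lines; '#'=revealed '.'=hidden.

Answer: .####
.####
..###
..#..
.....

Derivation:
Click 1 (0,3) count=0: revealed 11 new [(0,1) (0,2) (0,3) (0,4) (1,1) (1,2) (1,3) (1,4) (2,2) (2,3) (2,4)] -> total=11
Click 2 (3,2) count=4: revealed 1 new [(3,2)] -> total=12
Click 3 (2,3) count=1: revealed 0 new [(none)] -> total=12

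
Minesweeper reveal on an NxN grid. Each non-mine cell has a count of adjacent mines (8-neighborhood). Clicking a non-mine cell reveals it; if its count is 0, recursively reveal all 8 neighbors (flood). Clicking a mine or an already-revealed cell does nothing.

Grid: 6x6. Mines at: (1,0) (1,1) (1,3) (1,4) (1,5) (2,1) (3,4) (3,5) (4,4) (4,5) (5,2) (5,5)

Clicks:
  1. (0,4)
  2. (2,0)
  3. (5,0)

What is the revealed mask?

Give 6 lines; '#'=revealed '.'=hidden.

Answer: ....#.
......
#.....
##....
##....
##....

Derivation:
Click 1 (0,4) count=3: revealed 1 new [(0,4)] -> total=1
Click 2 (2,0) count=3: revealed 1 new [(2,0)] -> total=2
Click 3 (5,0) count=0: revealed 6 new [(3,0) (3,1) (4,0) (4,1) (5,0) (5,1)] -> total=8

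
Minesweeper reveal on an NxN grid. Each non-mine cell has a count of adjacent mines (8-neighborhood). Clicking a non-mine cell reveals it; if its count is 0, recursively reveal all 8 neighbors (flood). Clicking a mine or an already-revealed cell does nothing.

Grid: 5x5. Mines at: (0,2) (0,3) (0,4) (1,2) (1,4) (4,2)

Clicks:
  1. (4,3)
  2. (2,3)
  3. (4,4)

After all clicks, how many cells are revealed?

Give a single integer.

Answer: 6

Derivation:
Click 1 (4,3) count=1: revealed 1 new [(4,3)] -> total=1
Click 2 (2,3) count=2: revealed 1 new [(2,3)] -> total=2
Click 3 (4,4) count=0: revealed 4 new [(2,4) (3,3) (3,4) (4,4)] -> total=6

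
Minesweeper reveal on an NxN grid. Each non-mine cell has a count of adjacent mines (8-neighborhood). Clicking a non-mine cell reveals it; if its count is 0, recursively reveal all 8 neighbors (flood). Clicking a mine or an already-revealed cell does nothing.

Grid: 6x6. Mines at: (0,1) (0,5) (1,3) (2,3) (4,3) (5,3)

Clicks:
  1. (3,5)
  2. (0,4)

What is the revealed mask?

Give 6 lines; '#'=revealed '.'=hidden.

Click 1 (3,5) count=0: revealed 10 new [(1,4) (1,5) (2,4) (2,5) (3,4) (3,5) (4,4) (4,5) (5,4) (5,5)] -> total=10
Click 2 (0,4) count=2: revealed 1 new [(0,4)] -> total=11

Answer: ....#.
....##
....##
....##
....##
....##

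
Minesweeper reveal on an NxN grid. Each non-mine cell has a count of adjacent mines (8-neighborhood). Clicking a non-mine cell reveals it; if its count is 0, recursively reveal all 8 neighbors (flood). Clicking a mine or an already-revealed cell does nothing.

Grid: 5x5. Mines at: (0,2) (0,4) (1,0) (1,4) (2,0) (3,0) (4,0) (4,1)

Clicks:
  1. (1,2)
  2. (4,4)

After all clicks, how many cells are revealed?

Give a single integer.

Click 1 (1,2) count=1: revealed 1 new [(1,2)] -> total=1
Click 2 (4,4) count=0: revealed 13 new [(1,1) (1,3) (2,1) (2,2) (2,3) (2,4) (3,1) (3,2) (3,3) (3,4) (4,2) (4,3) (4,4)] -> total=14

Answer: 14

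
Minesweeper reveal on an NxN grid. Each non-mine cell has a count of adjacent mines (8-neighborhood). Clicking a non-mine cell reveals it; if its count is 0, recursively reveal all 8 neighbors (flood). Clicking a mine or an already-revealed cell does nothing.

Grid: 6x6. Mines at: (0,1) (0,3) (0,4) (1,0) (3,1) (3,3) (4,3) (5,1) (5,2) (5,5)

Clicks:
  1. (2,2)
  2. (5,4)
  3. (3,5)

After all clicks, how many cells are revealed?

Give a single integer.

Click 1 (2,2) count=2: revealed 1 new [(2,2)] -> total=1
Click 2 (5,4) count=2: revealed 1 new [(5,4)] -> total=2
Click 3 (3,5) count=0: revealed 8 new [(1,4) (1,5) (2,4) (2,5) (3,4) (3,5) (4,4) (4,5)] -> total=10

Answer: 10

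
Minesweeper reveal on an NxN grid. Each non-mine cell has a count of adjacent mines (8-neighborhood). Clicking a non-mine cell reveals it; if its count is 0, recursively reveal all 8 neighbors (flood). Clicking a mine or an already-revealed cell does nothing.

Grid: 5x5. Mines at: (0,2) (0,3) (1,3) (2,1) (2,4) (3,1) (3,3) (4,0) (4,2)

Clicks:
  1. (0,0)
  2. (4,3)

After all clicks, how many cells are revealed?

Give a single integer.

Click 1 (0,0) count=0: revealed 4 new [(0,0) (0,1) (1,0) (1,1)] -> total=4
Click 2 (4,3) count=2: revealed 1 new [(4,3)] -> total=5

Answer: 5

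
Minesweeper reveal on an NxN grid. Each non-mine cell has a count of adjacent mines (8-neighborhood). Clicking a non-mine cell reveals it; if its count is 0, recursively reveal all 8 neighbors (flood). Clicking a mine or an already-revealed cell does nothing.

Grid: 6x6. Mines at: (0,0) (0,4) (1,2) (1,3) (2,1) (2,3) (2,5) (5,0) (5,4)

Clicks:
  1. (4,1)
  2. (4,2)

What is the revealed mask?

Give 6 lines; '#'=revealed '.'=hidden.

Click 1 (4,1) count=1: revealed 1 new [(4,1)] -> total=1
Click 2 (4,2) count=0: revealed 8 new [(3,1) (3,2) (3,3) (4,2) (4,3) (5,1) (5,2) (5,3)] -> total=9

Answer: ......
......
......
.###..
.###..
.###..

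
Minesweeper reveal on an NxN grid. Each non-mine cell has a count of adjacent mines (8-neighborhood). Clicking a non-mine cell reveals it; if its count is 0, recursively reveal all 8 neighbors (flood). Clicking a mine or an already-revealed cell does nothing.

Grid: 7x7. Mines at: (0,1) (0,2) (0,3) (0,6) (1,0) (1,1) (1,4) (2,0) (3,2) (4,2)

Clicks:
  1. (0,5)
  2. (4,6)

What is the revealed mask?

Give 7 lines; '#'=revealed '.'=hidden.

Answer: .....#.
.....##
...####
##.####
##.####
#######
#######

Derivation:
Click 1 (0,5) count=2: revealed 1 new [(0,5)] -> total=1
Click 2 (4,6) count=0: revealed 32 new [(1,5) (1,6) (2,3) (2,4) (2,5) (2,6) (3,0) (3,1) (3,3) (3,4) (3,5) (3,6) (4,0) (4,1) (4,3) (4,4) (4,5) (4,6) (5,0) (5,1) (5,2) (5,3) (5,4) (5,5) (5,6) (6,0) (6,1) (6,2) (6,3) (6,4) (6,5) (6,6)] -> total=33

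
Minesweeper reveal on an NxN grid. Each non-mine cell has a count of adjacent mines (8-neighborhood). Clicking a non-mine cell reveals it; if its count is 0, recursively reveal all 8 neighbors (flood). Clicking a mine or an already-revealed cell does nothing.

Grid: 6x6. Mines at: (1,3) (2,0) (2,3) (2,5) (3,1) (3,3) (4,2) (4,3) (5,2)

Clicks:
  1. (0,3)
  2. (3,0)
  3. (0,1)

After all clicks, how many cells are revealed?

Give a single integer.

Click 1 (0,3) count=1: revealed 1 new [(0,3)] -> total=1
Click 2 (3,0) count=2: revealed 1 new [(3,0)] -> total=2
Click 3 (0,1) count=0: revealed 6 new [(0,0) (0,1) (0,2) (1,0) (1,1) (1,2)] -> total=8

Answer: 8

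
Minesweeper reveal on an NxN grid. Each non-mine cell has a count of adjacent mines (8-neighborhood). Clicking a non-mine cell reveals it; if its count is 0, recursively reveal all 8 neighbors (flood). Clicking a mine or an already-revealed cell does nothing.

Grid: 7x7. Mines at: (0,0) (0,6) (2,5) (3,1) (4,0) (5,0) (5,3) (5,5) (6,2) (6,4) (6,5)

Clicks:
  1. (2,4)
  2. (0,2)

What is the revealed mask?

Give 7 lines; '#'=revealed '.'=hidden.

Answer: .#####.
.#####.
.####..
..###..
..###..
.......
.......

Derivation:
Click 1 (2,4) count=1: revealed 1 new [(2,4)] -> total=1
Click 2 (0,2) count=0: revealed 19 new [(0,1) (0,2) (0,3) (0,4) (0,5) (1,1) (1,2) (1,3) (1,4) (1,5) (2,1) (2,2) (2,3) (3,2) (3,3) (3,4) (4,2) (4,3) (4,4)] -> total=20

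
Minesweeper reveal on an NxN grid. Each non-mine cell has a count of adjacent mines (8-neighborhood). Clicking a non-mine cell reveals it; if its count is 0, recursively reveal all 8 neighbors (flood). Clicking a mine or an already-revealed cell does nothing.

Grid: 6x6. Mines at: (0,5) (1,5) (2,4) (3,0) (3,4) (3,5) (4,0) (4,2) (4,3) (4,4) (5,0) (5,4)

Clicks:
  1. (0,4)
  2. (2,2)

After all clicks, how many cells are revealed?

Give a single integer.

Click 1 (0,4) count=2: revealed 1 new [(0,4)] -> total=1
Click 2 (2,2) count=0: revealed 16 new [(0,0) (0,1) (0,2) (0,3) (1,0) (1,1) (1,2) (1,3) (1,4) (2,0) (2,1) (2,2) (2,3) (3,1) (3,2) (3,3)] -> total=17

Answer: 17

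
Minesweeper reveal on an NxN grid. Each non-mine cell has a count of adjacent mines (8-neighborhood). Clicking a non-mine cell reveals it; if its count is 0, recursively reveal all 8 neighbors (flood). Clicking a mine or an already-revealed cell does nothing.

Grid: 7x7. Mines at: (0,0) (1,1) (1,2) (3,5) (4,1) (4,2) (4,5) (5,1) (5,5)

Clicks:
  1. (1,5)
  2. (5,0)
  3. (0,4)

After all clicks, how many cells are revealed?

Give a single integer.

Click 1 (1,5) count=0: revealed 12 new [(0,3) (0,4) (0,5) (0,6) (1,3) (1,4) (1,5) (1,6) (2,3) (2,4) (2,5) (2,6)] -> total=12
Click 2 (5,0) count=2: revealed 1 new [(5,0)] -> total=13
Click 3 (0,4) count=0: revealed 0 new [(none)] -> total=13

Answer: 13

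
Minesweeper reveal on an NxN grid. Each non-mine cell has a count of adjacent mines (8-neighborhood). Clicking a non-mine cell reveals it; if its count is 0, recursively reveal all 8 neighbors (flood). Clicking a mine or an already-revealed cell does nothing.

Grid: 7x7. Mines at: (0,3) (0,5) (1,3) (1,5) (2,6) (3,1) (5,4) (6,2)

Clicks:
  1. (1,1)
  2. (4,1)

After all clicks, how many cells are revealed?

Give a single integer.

Answer: 10

Derivation:
Click 1 (1,1) count=0: revealed 9 new [(0,0) (0,1) (0,2) (1,0) (1,1) (1,2) (2,0) (2,1) (2,2)] -> total=9
Click 2 (4,1) count=1: revealed 1 new [(4,1)] -> total=10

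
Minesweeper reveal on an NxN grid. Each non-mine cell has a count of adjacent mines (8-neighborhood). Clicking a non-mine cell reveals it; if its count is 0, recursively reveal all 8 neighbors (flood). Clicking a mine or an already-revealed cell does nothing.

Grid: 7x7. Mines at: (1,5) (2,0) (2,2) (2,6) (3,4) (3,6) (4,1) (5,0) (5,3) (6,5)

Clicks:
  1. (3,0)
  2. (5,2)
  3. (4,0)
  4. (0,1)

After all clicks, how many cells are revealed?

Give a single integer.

Click 1 (3,0) count=2: revealed 1 new [(3,0)] -> total=1
Click 2 (5,2) count=2: revealed 1 new [(5,2)] -> total=2
Click 3 (4,0) count=2: revealed 1 new [(4,0)] -> total=3
Click 4 (0,1) count=0: revealed 10 new [(0,0) (0,1) (0,2) (0,3) (0,4) (1,0) (1,1) (1,2) (1,3) (1,4)] -> total=13

Answer: 13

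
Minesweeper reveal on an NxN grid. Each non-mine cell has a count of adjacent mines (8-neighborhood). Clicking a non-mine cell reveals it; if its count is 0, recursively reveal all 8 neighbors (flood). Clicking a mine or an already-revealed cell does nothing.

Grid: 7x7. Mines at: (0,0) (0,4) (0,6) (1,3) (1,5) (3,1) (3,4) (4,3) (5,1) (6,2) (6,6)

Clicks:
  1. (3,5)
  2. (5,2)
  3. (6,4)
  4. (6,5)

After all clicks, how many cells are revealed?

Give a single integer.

Answer: 8

Derivation:
Click 1 (3,5) count=1: revealed 1 new [(3,5)] -> total=1
Click 2 (5,2) count=3: revealed 1 new [(5,2)] -> total=2
Click 3 (6,4) count=0: revealed 6 new [(5,3) (5,4) (5,5) (6,3) (6,4) (6,5)] -> total=8
Click 4 (6,5) count=1: revealed 0 new [(none)] -> total=8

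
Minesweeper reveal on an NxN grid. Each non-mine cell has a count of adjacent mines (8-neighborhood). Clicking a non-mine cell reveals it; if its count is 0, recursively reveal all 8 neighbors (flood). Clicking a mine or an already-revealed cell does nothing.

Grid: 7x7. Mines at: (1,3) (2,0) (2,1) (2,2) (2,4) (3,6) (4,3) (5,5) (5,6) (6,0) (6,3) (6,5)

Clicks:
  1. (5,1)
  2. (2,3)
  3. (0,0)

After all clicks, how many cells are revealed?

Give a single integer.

Answer: 8

Derivation:
Click 1 (5,1) count=1: revealed 1 new [(5,1)] -> total=1
Click 2 (2,3) count=3: revealed 1 new [(2,3)] -> total=2
Click 3 (0,0) count=0: revealed 6 new [(0,0) (0,1) (0,2) (1,0) (1,1) (1,2)] -> total=8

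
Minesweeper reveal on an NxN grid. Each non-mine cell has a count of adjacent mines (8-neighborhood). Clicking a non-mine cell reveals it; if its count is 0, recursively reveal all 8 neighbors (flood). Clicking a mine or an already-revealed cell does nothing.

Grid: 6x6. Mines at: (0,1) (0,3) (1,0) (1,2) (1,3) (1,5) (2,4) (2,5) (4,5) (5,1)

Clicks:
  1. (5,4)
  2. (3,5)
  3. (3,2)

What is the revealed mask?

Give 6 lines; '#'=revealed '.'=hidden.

Click 1 (5,4) count=1: revealed 1 new [(5,4)] -> total=1
Click 2 (3,5) count=3: revealed 1 new [(3,5)] -> total=2
Click 3 (3,2) count=0: revealed 16 new [(2,0) (2,1) (2,2) (2,3) (3,0) (3,1) (3,2) (3,3) (3,4) (4,0) (4,1) (4,2) (4,3) (4,4) (5,2) (5,3)] -> total=18

Answer: ......
......
####..
######
#####.
..###.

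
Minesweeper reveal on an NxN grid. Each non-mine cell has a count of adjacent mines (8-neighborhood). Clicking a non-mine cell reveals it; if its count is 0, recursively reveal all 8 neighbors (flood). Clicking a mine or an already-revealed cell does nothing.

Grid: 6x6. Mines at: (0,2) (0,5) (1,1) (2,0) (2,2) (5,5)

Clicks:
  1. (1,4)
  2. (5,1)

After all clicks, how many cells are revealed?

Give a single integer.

Click 1 (1,4) count=1: revealed 1 new [(1,4)] -> total=1
Click 2 (5,1) count=0: revealed 22 new [(1,3) (1,5) (2,3) (2,4) (2,5) (3,0) (3,1) (3,2) (3,3) (3,4) (3,5) (4,0) (4,1) (4,2) (4,3) (4,4) (4,5) (5,0) (5,1) (5,2) (5,3) (5,4)] -> total=23

Answer: 23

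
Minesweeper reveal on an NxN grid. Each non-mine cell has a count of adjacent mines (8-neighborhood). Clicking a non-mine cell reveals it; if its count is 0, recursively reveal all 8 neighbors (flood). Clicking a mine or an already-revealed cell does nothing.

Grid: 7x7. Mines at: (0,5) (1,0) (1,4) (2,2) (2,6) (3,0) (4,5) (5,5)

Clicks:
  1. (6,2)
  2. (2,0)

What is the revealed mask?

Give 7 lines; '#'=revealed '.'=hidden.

Click 1 (6,2) count=0: revealed 19 new [(3,1) (3,2) (3,3) (3,4) (4,0) (4,1) (4,2) (4,3) (4,4) (5,0) (5,1) (5,2) (5,3) (5,4) (6,0) (6,1) (6,2) (6,3) (6,4)] -> total=19
Click 2 (2,0) count=2: revealed 1 new [(2,0)] -> total=20

Answer: .......
.......
#......
.####..
#####..
#####..
#####..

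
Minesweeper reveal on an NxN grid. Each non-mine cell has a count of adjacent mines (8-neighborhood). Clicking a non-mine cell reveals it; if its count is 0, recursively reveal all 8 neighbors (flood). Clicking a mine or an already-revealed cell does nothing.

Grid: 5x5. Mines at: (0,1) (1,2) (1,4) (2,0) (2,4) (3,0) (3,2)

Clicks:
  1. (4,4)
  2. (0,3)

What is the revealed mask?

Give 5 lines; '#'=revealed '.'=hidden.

Answer: ...#.
.....
.....
...##
...##

Derivation:
Click 1 (4,4) count=0: revealed 4 new [(3,3) (3,4) (4,3) (4,4)] -> total=4
Click 2 (0,3) count=2: revealed 1 new [(0,3)] -> total=5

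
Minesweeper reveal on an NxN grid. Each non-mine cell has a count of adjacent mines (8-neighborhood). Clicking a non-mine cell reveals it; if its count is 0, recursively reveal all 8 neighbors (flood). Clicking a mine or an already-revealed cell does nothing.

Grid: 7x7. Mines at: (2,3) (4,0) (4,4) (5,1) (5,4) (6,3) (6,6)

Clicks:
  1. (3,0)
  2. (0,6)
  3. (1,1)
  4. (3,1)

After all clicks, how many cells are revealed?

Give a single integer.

Click 1 (3,0) count=1: revealed 1 new [(3,0)] -> total=1
Click 2 (0,6) count=0: revealed 29 new [(0,0) (0,1) (0,2) (0,3) (0,4) (0,5) (0,6) (1,0) (1,1) (1,2) (1,3) (1,4) (1,5) (1,6) (2,0) (2,1) (2,2) (2,4) (2,5) (2,6) (3,1) (3,2) (3,4) (3,5) (3,6) (4,5) (4,6) (5,5) (5,6)] -> total=30
Click 3 (1,1) count=0: revealed 0 new [(none)] -> total=30
Click 4 (3,1) count=1: revealed 0 new [(none)] -> total=30

Answer: 30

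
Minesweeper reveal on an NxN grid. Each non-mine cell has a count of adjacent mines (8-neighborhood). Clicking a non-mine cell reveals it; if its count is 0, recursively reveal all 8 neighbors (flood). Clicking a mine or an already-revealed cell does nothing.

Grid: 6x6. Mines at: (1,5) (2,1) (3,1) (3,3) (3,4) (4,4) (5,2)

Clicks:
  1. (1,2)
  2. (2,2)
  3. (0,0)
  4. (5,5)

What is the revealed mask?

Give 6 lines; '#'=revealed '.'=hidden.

Click 1 (1,2) count=1: revealed 1 new [(1,2)] -> total=1
Click 2 (2,2) count=3: revealed 1 new [(2,2)] -> total=2
Click 3 (0,0) count=0: revealed 11 new [(0,0) (0,1) (0,2) (0,3) (0,4) (1,0) (1,1) (1,3) (1,4) (2,3) (2,4)] -> total=13
Click 4 (5,5) count=1: revealed 1 new [(5,5)] -> total=14

Answer: #####.
#####.
..###.
......
......
.....#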